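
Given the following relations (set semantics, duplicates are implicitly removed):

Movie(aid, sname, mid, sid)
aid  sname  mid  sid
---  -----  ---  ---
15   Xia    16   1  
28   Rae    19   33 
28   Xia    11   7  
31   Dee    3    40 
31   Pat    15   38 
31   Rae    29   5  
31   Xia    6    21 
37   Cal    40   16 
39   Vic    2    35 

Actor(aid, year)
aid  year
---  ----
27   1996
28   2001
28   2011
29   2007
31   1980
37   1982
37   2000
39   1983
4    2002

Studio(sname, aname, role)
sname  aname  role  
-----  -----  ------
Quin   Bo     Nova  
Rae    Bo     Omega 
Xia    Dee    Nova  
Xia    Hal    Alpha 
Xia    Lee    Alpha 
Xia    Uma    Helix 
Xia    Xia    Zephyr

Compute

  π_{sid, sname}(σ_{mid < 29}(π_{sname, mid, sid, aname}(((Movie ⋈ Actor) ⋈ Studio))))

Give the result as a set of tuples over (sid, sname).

{(21, Xia), (33, Rae), (7, Xia)}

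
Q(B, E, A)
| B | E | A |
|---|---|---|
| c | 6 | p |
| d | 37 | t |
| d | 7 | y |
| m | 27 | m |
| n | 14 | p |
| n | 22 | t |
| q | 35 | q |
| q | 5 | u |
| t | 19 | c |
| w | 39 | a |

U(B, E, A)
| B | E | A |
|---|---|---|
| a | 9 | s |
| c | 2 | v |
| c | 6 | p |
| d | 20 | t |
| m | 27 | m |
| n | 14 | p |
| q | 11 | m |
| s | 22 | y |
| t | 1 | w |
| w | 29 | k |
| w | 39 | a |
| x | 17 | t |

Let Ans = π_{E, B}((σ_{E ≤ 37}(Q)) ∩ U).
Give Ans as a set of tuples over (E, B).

σ[E ≤ 37]: keep tuples satisfying E ≤ 37 → {(c, 6, p), (d, 37, t), (d, 7, y), (m, 27, m), (n, 14, p), (n, 22, t), (q, 35, q), (q, 5, u), (t, 19, c)}
Intersection: {(c, 6, p), (d, 37, t), (d, 7, y), (m, 27, m), (n, 14, p), (n, 22, t), (q, 35, q), (q, 5, u), (t, 19, c)} with {(a, 9, s), (c, 2, v), (c, 6, p), (d, 20, t), (m, 27, m), (n, 14, p), (q, 11, m), (s, 22, y), (t, 1, w), (w, 29, k), (w, 39, a), (x, 17, t)} → {(c, 6, p), (m, 27, m), (n, 14, p)}
Projecting to E, B: {(14, n), (27, m), (6, c)}

{(14, n), (27, m), (6, c)}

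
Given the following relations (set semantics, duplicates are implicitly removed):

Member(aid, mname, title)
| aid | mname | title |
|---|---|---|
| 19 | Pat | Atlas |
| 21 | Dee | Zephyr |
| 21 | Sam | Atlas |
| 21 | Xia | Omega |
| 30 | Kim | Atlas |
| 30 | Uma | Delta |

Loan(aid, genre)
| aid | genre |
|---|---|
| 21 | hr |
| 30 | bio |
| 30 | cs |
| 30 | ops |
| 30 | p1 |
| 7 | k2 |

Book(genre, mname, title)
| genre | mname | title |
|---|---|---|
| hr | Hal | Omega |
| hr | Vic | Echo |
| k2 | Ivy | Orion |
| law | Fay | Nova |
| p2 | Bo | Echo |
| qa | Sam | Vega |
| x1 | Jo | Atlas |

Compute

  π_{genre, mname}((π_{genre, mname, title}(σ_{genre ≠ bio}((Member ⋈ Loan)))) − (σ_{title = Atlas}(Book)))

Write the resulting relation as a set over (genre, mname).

Natural join on aid: {(21, Dee, Zephyr, hr), (21, Sam, Atlas, hr), (21, Xia, Omega, hr), (30, Kim, Atlas, bio), (30, Kim, Atlas, cs), (30, Kim, Atlas, ops), (30, Kim, Atlas, p1), (30, Uma, Delta, bio), (30, Uma, Delta, cs), (30, Uma, Delta, ops), (30, Uma, Delta, p1)}
Filtering on genre ≠ bio leaves {(21, Dee, Zephyr, hr), (21, Sam, Atlas, hr), (21, Xia, Omega, hr), (30, Kim, Atlas, cs), (30, Kim, Atlas, ops), (30, Kim, Atlas, p1), (30, Uma, Delta, cs), (30, Uma, Delta, ops), (30, Uma, Delta, p1)}.
π_{genre, mname, title} gives {(cs, Kim, Atlas), (cs, Uma, Delta), (hr, Dee, Zephyr), (hr, Sam, Atlas), (hr, Xia, Omega), (ops, Kim, Atlas), (ops, Uma, Delta), (p1, Kim, Atlas), (p1, Uma, Delta)}.
Filtering on title = Atlas leaves {(x1, Jo, Atlas)}.
Taking the difference: {(cs, Kim, Atlas), (cs, Uma, Delta), (hr, Dee, Zephyr), (hr, Sam, Atlas), (hr, Xia, Omega), (ops, Kim, Atlas), (ops, Uma, Delta), (p1, Kim, Atlas), (p1, Uma, Delta)}
π_{genre, mname} gives {(cs, Kim), (cs, Uma), (hr, Dee), (hr, Sam), (hr, Xia), (ops, Kim), (ops, Uma), (p1, Kim), (p1, Uma)}.

{(cs, Kim), (cs, Uma), (hr, Dee), (hr, Sam), (hr, Xia), (ops, Kim), (ops, Uma), (p1, Kim), (p1, Uma)}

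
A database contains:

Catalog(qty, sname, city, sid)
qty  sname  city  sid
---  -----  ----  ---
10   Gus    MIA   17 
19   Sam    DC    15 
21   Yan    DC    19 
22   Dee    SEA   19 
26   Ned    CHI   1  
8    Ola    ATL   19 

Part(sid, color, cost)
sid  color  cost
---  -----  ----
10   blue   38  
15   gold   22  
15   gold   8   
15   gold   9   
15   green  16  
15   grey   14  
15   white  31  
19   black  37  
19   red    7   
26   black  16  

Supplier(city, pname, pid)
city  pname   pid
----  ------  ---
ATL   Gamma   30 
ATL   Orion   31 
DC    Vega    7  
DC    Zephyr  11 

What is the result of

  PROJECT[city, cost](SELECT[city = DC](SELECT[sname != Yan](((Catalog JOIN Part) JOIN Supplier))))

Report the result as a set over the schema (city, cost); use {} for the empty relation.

{(DC, 14), (DC, 16), (DC, 22), (DC, 31), (DC, 8), (DC, 9)}

Catalog ⋈ Part (natural join on sid): {(19, Sam, DC, 15, gold, 22), (19, Sam, DC, 15, gold, 8), (19, Sam, DC, 15, gold, 9), (19, Sam, DC, 15, green, 16), (19, Sam, DC, 15, grey, 14), (19, Sam, DC, 15, white, 31), (21, Yan, DC, 19, black, 37), (21, Yan, DC, 19, red, 7), (22, Dee, SEA, 19, black, 37), (22, Dee, SEA, 19, red, 7), (8, Ola, ATL, 19, black, 37), (8, Ola, ATL, 19, red, 7)}
(Catalog JOIN Part) ⋈ Supplier (natural join on city): {(19, Sam, DC, 15, gold, 22, Vega, 7), (19, Sam, DC, 15, gold, 22, Zephyr, 11), (19, Sam, DC, 15, gold, 8, Vega, 7), (19, Sam, DC, 15, gold, 8, Zephyr, 11), (19, Sam, DC, 15, gold, 9, Vega, 7), (19, Sam, DC, 15, gold, 9, Zephyr, 11), (19, Sam, DC, 15, green, 16, Vega, 7), (19, Sam, DC, 15, green, 16, Zephyr, 11), (19, Sam, DC, 15, grey, 14, Vega, 7), (19, Sam, DC, 15, grey, 14, Zephyr, 11), (19, Sam, DC, 15, white, 31, Vega, 7), (19, Sam, DC, 15, white, 31, Zephyr, 11), (21, Yan, DC, 19, black, 37, Vega, 7), (21, Yan, DC, 19, black, 37, Zephyr, 11), (21, Yan, DC, 19, red, 7, Vega, 7), (21, Yan, DC, 19, red, 7, Zephyr, 11), (8, Ola, ATL, 19, black, 37, Gamma, 30), (8, Ola, ATL, 19, black, 37, Orion, 31), (8, Ola, ATL, 19, red, 7, Gamma, 30), (8, Ola, ATL, 19, red, 7, Orion, 31)}
Apply σ_{sname != Yan}; surviving tuples: {(19, Sam, DC, 15, gold, 22, Vega, 7), (19, Sam, DC, 15, gold, 22, Zephyr, 11), (19, Sam, DC, 15, gold, 8, Vega, 7), (19, Sam, DC, 15, gold, 8, Zephyr, 11), (19, Sam, DC, 15, gold, 9, Vega, 7), (19, Sam, DC, 15, gold, 9, Zephyr, 11), (19, Sam, DC, 15, green, 16, Vega, 7), (19, Sam, DC, 15, green, 16, Zephyr, 11), (19, Sam, DC, 15, grey, 14, Vega, 7), (19, Sam, DC, 15, grey, 14, Zephyr, 11), (19, Sam, DC, 15, white, 31, Vega, 7), (19, Sam, DC, 15, white, 31, Zephyr, 11), (8, Ola, ATL, 19, black, 37, Gamma, 30), (8, Ola, ATL, 19, black, 37, Orion, 31), (8, Ola, ATL, 19, red, 7, Gamma, 30), (8, Ola, ATL, 19, red, 7, Orion, 31)}
Apply σ_{city = DC}; surviving tuples: {(19, Sam, DC, 15, gold, 22, Vega, 7), (19, Sam, DC, 15, gold, 22, Zephyr, 11), (19, Sam, DC, 15, gold, 8, Vega, 7), (19, Sam, DC, 15, gold, 8, Zephyr, 11), (19, Sam, DC, 15, gold, 9, Vega, 7), (19, Sam, DC, 15, gold, 9, Zephyr, 11), (19, Sam, DC, 15, green, 16, Vega, 7), (19, Sam, DC, 15, green, 16, Zephyr, 11), (19, Sam, DC, 15, grey, 14, Vega, 7), (19, Sam, DC, 15, grey, 14, Zephyr, 11), (19, Sam, DC, 15, white, 31, Vega, 7), (19, Sam, DC, 15, white, 31, Zephyr, 11)}
π_{city, cost} gives {(DC, 14), (DC, 16), (DC, 22), (DC, 31), (DC, 8), (DC, 9)} (6 duplicate(s) eliminated).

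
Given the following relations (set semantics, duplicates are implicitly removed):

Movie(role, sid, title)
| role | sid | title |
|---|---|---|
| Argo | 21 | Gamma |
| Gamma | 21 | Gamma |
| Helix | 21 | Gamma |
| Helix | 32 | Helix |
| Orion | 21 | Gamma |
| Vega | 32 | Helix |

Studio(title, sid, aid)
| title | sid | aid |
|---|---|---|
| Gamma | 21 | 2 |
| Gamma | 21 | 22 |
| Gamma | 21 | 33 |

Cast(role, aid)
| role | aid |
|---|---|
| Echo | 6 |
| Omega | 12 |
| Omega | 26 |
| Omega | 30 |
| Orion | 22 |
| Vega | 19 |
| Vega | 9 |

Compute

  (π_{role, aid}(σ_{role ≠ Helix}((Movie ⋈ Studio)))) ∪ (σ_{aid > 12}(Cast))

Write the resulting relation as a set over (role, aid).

Joining Movie and Studio on sid, title yields {(Argo, 21, Gamma, 2), (Argo, 21, Gamma, 22), (Argo, 21, Gamma, 33), (Gamma, 21, Gamma, 2), (Gamma, 21, Gamma, 22), (Gamma, 21, Gamma, 33), (Helix, 21, Gamma, 2), (Helix, 21, Gamma, 22), (Helix, 21, Gamma, 33), (Orion, 21, Gamma, 2), (Orion, 21, Gamma, 22), (Orion, 21, Gamma, 33)}.
Filtering on role ≠ Helix leaves {(Argo, 21, Gamma, 2), (Argo, 21, Gamma, 22), (Argo, 21, Gamma, 33), (Gamma, 21, Gamma, 2), (Gamma, 21, Gamma, 22), (Gamma, 21, Gamma, 33), (Orion, 21, Gamma, 2), (Orion, 21, Gamma, 22), (Orion, 21, Gamma, 33)}.
π_{role, aid} gives {(Argo, 2), (Argo, 22), (Argo, 33), (Gamma, 2), (Gamma, 22), (Gamma, 33), (Orion, 2), (Orion, 22), (Orion, 33)}.
Filtering on aid > 12 leaves {(Omega, 26), (Omega, 30), (Orion, 22), (Vega, 19)}.
Taking the union: {(Argo, 2), (Argo, 22), (Argo, 33), (Gamma, 2), (Gamma, 22), (Gamma, 33), (Omega, 26), (Omega, 30), (Orion, 2), (Orion, 22), (Orion, 33), (Vega, 19)}

{(Argo, 2), (Argo, 22), (Argo, 33), (Gamma, 2), (Gamma, 22), (Gamma, 33), (Omega, 26), (Omega, 30), (Orion, 2), (Orion, 22), (Orion, 33), (Vega, 19)}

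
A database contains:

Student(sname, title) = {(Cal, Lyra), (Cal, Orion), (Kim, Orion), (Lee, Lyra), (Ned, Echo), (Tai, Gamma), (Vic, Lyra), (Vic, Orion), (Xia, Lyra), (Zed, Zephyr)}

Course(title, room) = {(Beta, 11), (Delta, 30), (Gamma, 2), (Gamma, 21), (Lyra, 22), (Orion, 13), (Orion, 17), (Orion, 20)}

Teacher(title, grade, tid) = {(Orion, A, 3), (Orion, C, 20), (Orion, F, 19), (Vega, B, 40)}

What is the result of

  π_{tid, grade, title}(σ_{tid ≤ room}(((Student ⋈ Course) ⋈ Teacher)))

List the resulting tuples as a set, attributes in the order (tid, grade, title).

{(19, F, Orion), (20, C, Orion), (3, A, Orion)}

Joining Student and Course on title yields {(Cal, Lyra, 22), (Cal, Orion, 13), (Cal, Orion, 17), (Cal, Orion, 20), (Kim, Orion, 13), (Kim, Orion, 17), (Kim, Orion, 20), (Lee, Lyra, 22), (Tai, Gamma, 2), (Tai, Gamma, 21), (Vic, Lyra, 22), (Vic, Orion, 13), (Vic, Orion, 17), (Vic, Orion, 20), (Xia, Lyra, 22)}.
Joining (Student ⋈ Course) and Teacher on title yields {(Cal, Orion, 13, A, 3), (Cal, Orion, 13, C, 20), (Cal, Orion, 13, F, 19), (Cal, Orion, 17, A, 3), (Cal, Orion, 17, C, 20), (Cal, Orion, 17, F, 19), (Cal, Orion, 20, A, 3), (Cal, Orion, 20, C, 20), (Cal, Orion, 20, F, 19), (Kim, Orion, 13, A, 3), (Kim, Orion, 13, C, 20), (Kim, Orion, 13, F, 19), (Kim, Orion, 17, A, 3), (Kim, Orion, 17, C, 20), (Kim, Orion, 17, F, 19), (Kim, Orion, 20, A, 3), (Kim, Orion, 20, C, 20), (Kim, Orion, 20, F, 19), (Vic, Orion, 13, A, 3), (Vic, Orion, 13, C, 20), (Vic, Orion, 13, F, 19), (Vic, Orion, 17, A, 3), (Vic, Orion, 17, C, 20), (Vic, Orion, 17, F, 19), (Vic, Orion, 20, A, 3), (Vic, Orion, 20, C, 20), (Vic, Orion, 20, F, 19)}.
Apply σ_{tid ≤ room}; surviving tuples: {(Cal, Orion, 13, A, 3), (Cal, Orion, 17, A, 3), (Cal, Orion, 20, A, 3), (Cal, Orion, 20, C, 20), (Cal, Orion, 20, F, 19), (Kim, Orion, 13, A, 3), (Kim, Orion, 17, A, 3), (Kim, Orion, 20, A, 3), (Kim, Orion, 20, C, 20), (Kim, Orion, 20, F, 19), (Vic, Orion, 13, A, 3), (Vic, Orion, 17, A, 3), (Vic, Orion, 20, A, 3), (Vic, Orion, 20, C, 20), (Vic, Orion, 20, F, 19)}
π[tid, grade, title]: project onto (tid, grade, title) (12 duplicate(s) eliminated) → {(19, F, Orion), (20, C, Orion), (3, A, Orion)}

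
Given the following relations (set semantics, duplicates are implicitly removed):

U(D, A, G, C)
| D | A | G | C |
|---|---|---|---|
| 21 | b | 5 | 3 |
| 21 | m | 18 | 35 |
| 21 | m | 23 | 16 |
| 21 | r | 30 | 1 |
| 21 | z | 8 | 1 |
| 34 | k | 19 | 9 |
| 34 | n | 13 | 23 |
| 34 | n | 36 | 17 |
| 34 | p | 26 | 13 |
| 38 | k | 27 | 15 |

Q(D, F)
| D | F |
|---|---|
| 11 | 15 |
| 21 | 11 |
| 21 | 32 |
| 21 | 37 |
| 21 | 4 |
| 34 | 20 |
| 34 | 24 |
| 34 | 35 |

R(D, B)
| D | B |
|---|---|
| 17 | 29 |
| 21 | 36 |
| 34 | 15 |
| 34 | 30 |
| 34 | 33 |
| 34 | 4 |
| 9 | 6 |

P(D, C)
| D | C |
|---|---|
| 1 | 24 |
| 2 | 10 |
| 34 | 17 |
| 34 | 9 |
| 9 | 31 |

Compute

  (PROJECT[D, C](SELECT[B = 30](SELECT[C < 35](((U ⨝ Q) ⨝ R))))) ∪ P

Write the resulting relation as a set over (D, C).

{(1, 24), (2, 10), (34, 13), (34, 17), (34, 23), (34, 9), (9, 31)}

Natural join on D: {(21, b, 5, 3, 11), (21, b, 5, 3, 32), (21, b, 5, 3, 37), (21, b, 5, 3, 4), (21, m, 18, 35, 11), (21, m, 18, 35, 32), (21, m, 18, 35, 37), (21, m, 18, 35, 4), (21, m, 23, 16, 11), (21, m, 23, 16, 32), (21, m, 23, 16, 37), (21, m, 23, 16, 4), (21, r, 30, 1, 11), (21, r, 30, 1, 32), (21, r, 30, 1, 37), (21, r, 30, 1, 4), (21, z, 8, 1, 11), (21, z, 8, 1, 32), (21, z, 8, 1, 37), (21, z, 8, 1, 4), (34, k, 19, 9, 20), (34, k, 19, 9, 24), (34, k, 19, 9, 35), (34, n, 13, 23, 20), (34, n, 13, 23, 24), (34, n, 13, 23, 35), (34, n, 36, 17, 20), (34, n, 36, 17, 24), (34, n, 36, 17, 35), (34, p, 26, 13, 20), (34, p, 26, 13, 24), (34, p, 26, 13, 35)}
Natural join on D: {(21, b, 5, 3, 11, 36), (21, b, 5, 3, 32, 36), (21, b, 5, 3, 37, 36), (21, b, 5, 3, 4, 36), (21, m, 18, 35, 11, 36), (21, m, 18, 35, 32, 36), (21, m, 18, 35, 37, 36), (21, m, 18, 35, 4, 36), (21, m, 23, 16, 11, 36), (21, m, 23, 16, 32, 36), (21, m, 23, 16, 37, 36), (21, m, 23, 16, 4, 36), (21, r, 30, 1, 11, 36), (21, r, 30, 1, 32, 36), (21, r, 30, 1, 37, 36), (21, r, 30, 1, 4, 36), (21, z, 8, 1, 11, 36), (21, z, 8, 1, 32, 36), (21, z, 8, 1, 37, 36), (21, z, 8, 1, 4, 36), (34, k, 19, 9, 20, 15), (34, k, 19, 9, 20, 30), (34, k, 19, 9, 20, 33), (34, k, 19, 9, 20, 4), (34, k, 19, 9, 24, 15), (34, k, 19, 9, 24, 30), (34, k, 19, 9, 24, 33), (34, k, 19, 9, 24, 4), (34, k, 19, 9, 35, 15), (34, k, 19, 9, 35, 30), (34, k, 19, 9, 35, 33), (34, k, 19, 9, 35, 4), (34, n, 13, 23, 20, 15), (34, n, 13, 23, 20, 30), (34, n, 13, 23, 20, 33), (34, n, 13, 23, 20, 4), (34, n, 13, 23, 24, 15), (34, n, 13, 23, 24, 30), (34, n, 13, 23, 24, 33), (34, n, 13, 23, 24, 4), (34, n, 13, 23, 35, 15), (34, n, 13, 23, 35, 30), (34, n, 13, 23, 35, 33), (34, n, 13, 23, 35, 4), (34, n, 36, 17, 20, 15), (34, n, 36, 17, 20, 30), (34, n, 36, 17, 20, 33), (34, n, 36, 17, 20, 4), (34, n, 36, 17, 24, 15), (34, n, 36, 17, 24, 30), (34, n, 36, 17, 24, 33), (34, n, 36, 17, 24, 4), (34, n, 36, 17, 35, 15), (34, n, 36, 17, 35, 30), (34, n, 36, 17, 35, 33), (34, n, 36, 17, 35, 4), (34, p, 26, 13, 20, 15), (34, p, 26, 13, 20, 30), (34, p, 26, 13, 20, 33), (34, p, 26, 13, 20, 4), (34, p, 26, 13, 24, 15), (34, p, 26, 13, 24, 30), (34, p, 26, 13, 24, 33), (34, p, 26, 13, 24, 4), (34, p, 26, 13, 35, 15), (34, p, 26, 13, 35, 30), (34, p, 26, 13, 35, 33), (34, p, 26, 13, 35, 4)}
Selection C < 35: {(21, b, 5, 3, 11, 36), (21, b, 5, 3, 32, 36), (21, b, 5, 3, 37, 36), (21, b, 5, 3, 4, 36), (21, m, 23, 16, 11, 36), (21, m, 23, 16, 32, 36), (21, m, 23, 16, 37, 36), (21, m, 23, 16, 4, 36), (21, r, 30, 1, 11, 36), (21, r, 30, 1, 32, 36), (21, r, 30, 1, 37, 36), (21, r, 30, 1, 4, 36), (21, z, 8, 1, 11, 36), (21, z, 8, 1, 32, 36), (21, z, 8, 1, 37, 36), (21, z, 8, 1, 4, 36), (34, k, 19, 9, 20, 15), (34, k, 19, 9, 20, 30), (34, k, 19, 9, 20, 33), (34, k, 19, 9, 20, 4), (34, k, 19, 9, 24, 15), (34, k, 19, 9, 24, 30), (34, k, 19, 9, 24, 33), (34, k, 19, 9, 24, 4), (34, k, 19, 9, 35, 15), (34, k, 19, 9, 35, 30), (34, k, 19, 9, 35, 33), (34, k, 19, 9, 35, 4), (34, n, 13, 23, 20, 15), (34, n, 13, 23, 20, 30), (34, n, 13, 23, 20, 33), (34, n, 13, 23, 20, 4), (34, n, 13, 23, 24, 15), (34, n, 13, 23, 24, 30), (34, n, 13, 23, 24, 33), (34, n, 13, 23, 24, 4), (34, n, 13, 23, 35, 15), (34, n, 13, 23, 35, 30), (34, n, 13, 23, 35, 33), (34, n, 13, 23, 35, 4), (34, n, 36, 17, 20, 15), (34, n, 36, 17, 20, 30), (34, n, 36, 17, 20, 33), (34, n, 36, 17, 20, 4), (34, n, 36, 17, 24, 15), (34, n, 36, 17, 24, 30), (34, n, 36, 17, 24, 33), (34, n, 36, 17, 24, 4), (34, n, 36, 17, 35, 15), (34, n, 36, 17, 35, 30), (34, n, 36, 17, 35, 33), (34, n, 36, 17, 35, 4), (34, p, 26, 13, 20, 15), (34, p, 26, 13, 20, 30), (34, p, 26, 13, 20, 33), (34, p, 26, 13, 20, 4), (34, p, 26, 13, 24, 15), (34, p, 26, 13, 24, 30), (34, p, 26, 13, 24, 33), (34, p, 26, 13, 24, 4), (34, p, 26, 13, 35, 15), (34, p, 26, 13, 35, 30), (34, p, 26, 13, 35, 33), (34, p, 26, 13, 35, 4)}
Selection B = 30: {(34, k, 19, 9, 20, 30), (34, k, 19, 9, 24, 30), (34, k, 19, 9, 35, 30), (34, n, 13, 23, 20, 30), (34, n, 13, 23, 24, 30), (34, n, 13, 23, 35, 30), (34, n, 36, 17, 20, 30), (34, n, 36, 17, 24, 30), (34, n, 36, 17, 35, 30), (34, p, 26, 13, 20, 30), (34, p, 26, 13, 24, 30), (34, p, 26, 13, 35, 30)}
π_{D, C} gives {(34, 13), (34, 17), (34, 23), (34, 9)} (8 duplicate(s) eliminated).
Taking the union: {(1, 24), (2, 10), (34, 13), (34, 17), (34, 23), (34, 9), (9, 31)}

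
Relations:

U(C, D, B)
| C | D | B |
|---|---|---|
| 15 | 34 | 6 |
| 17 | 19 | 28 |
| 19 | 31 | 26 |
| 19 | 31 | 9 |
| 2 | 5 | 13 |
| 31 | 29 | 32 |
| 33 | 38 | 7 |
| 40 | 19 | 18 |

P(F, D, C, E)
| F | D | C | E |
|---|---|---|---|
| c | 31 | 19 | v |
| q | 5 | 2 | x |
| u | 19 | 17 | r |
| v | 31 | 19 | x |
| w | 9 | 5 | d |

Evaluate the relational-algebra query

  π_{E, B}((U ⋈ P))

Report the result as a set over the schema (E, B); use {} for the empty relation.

{(r, 28), (v, 26), (v, 9), (x, 13), (x, 26), (x, 9)}

Joining U and P on C, D yields {(17, 19, 28, u, r), (19, 31, 26, c, v), (19, 31, 26, v, x), (19, 31, 9, c, v), (19, 31, 9, v, x), (2, 5, 13, q, x)}.
π[E, B]: project onto (E, B) → {(r, 28), (v, 26), (v, 9), (x, 13), (x, 26), (x, 9)}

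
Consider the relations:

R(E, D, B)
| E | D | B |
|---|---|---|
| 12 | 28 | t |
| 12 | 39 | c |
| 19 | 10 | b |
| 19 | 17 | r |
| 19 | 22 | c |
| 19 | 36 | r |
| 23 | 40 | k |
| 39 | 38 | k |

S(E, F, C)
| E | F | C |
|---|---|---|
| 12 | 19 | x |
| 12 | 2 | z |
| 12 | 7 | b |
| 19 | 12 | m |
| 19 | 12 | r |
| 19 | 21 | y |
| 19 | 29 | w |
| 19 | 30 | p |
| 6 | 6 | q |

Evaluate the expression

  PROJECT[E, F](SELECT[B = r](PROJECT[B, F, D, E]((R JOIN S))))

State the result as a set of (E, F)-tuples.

Natural join on E: {(12, 28, t, 19, x), (12, 28, t, 2, z), (12, 28, t, 7, b), (12, 39, c, 19, x), (12, 39, c, 2, z), (12, 39, c, 7, b), (19, 10, b, 12, m), (19, 10, b, 12, r), (19, 10, b, 21, y), (19, 10, b, 29, w), (19, 10, b, 30, p), (19, 17, r, 12, m), (19, 17, r, 12, r), (19, 17, r, 21, y), (19, 17, r, 29, w), (19, 17, r, 30, p), (19, 22, c, 12, m), (19, 22, c, 12, r), (19, 22, c, 21, y), (19, 22, c, 29, w), (19, 22, c, 30, p), (19, 36, r, 12, m), (19, 36, r, 12, r), (19, 36, r, 21, y), (19, 36, r, 29, w), (19, 36, r, 30, p)}
π[B, F, D, E]: project onto (B, F, D, E) (4 duplicate(s) eliminated) → {(b, 12, 10, 19), (b, 21, 10, 19), (b, 29, 10, 19), (b, 30, 10, 19), (c, 12, 22, 19), (c, 19, 39, 12), (c, 2, 39, 12), (c, 21, 22, 19), (c, 29, 22, 19), (c, 30, 22, 19), (c, 7, 39, 12), (r, 12, 17, 19), (r, 12, 36, 19), (r, 21, 17, 19), (r, 21, 36, 19), (r, 29, 17, 19), (r, 29, 36, 19), (r, 30, 17, 19), (r, 30, 36, 19), (t, 19, 28, 12), (t, 2, 28, 12), (t, 7, 28, 12)}
σ[B = r]: keep tuples satisfying B = r → {(r, 12, 17, 19), (r, 12, 36, 19), (r, 21, 17, 19), (r, 21, 36, 19), (r, 29, 17, 19), (r, 29, 36, 19), (r, 30, 17, 19), (r, 30, 36, 19)}
π[E, F]: project onto (E, F) (4 duplicate(s) eliminated) → {(19, 12), (19, 21), (19, 29), (19, 30)}

{(19, 12), (19, 21), (19, 29), (19, 30)}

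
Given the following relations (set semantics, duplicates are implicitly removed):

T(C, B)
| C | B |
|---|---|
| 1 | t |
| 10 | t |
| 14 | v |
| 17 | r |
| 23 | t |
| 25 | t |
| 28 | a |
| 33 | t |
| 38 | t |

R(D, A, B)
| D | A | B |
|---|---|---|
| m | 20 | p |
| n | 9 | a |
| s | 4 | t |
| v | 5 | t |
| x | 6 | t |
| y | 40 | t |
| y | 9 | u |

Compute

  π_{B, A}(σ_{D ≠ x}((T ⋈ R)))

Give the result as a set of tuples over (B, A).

Natural join on B: {(1, t, s, 4), (1, t, v, 5), (1, t, x, 6), (1, t, y, 40), (10, t, s, 4), (10, t, v, 5), (10, t, x, 6), (10, t, y, 40), (23, t, s, 4), (23, t, v, 5), (23, t, x, 6), (23, t, y, 40), (25, t, s, 4), (25, t, v, 5), (25, t, x, 6), (25, t, y, 40), (28, a, n, 9), (33, t, s, 4), (33, t, v, 5), (33, t, x, 6), (33, t, y, 40), (38, t, s, 4), (38, t, v, 5), (38, t, x, 6), (38, t, y, 40)}
Filtering on D ≠ x leaves {(1, t, s, 4), (1, t, v, 5), (1, t, y, 40), (10, t, s, 4), (10, t, v, 5), (10, t, y, 40), (23, t, s, 4), (23, t, v, 5), (23, t, y, 40), (25, t, s, 4), (25, t, v, 5), (25, t, y, 40), (28, a, n, 9), (33, t, s, 4), (33, t, v, 5), (33, t, y, 40), (38, t, s, 4), (38, t, v, 5), (38, t, y, 40)}.
π_{B, A} gives {(a, 9), (t, 4), (t, 40), (t, 5)} (15 duplicate(s) eliminated).

{(a, 9), (t, 4), (t, 40), (t, 5)}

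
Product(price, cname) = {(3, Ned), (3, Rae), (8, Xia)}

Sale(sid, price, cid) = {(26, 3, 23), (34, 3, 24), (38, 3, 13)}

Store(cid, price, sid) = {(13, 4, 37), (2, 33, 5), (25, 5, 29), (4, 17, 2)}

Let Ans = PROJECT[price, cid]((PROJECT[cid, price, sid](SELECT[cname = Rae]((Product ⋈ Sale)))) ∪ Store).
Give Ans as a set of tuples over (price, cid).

{(17, 4), (3, 13), (3, 23), (3, 24), (33, 2), (4, 13), (5, 25)}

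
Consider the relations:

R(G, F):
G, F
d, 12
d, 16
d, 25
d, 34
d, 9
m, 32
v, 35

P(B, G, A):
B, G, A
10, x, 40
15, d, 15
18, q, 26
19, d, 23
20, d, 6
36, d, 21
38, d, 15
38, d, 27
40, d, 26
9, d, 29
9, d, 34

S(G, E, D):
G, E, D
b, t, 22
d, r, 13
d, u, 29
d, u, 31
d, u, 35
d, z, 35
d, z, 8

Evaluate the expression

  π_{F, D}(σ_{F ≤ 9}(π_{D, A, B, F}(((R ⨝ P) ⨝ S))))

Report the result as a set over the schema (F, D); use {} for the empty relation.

{(9, 13), (9, 29), (9, 31), (9, 35), (9, 8)}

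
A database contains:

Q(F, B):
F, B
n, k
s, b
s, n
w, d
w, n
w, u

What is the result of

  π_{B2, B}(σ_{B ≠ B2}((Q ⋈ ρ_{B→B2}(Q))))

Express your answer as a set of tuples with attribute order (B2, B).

ρ[B→B2]: schema becomes (F, B2); tuples unchanged.
Q ⋈ ρ_{B→B2}(Q) (natural join on F): {(n, k, k), (s, b, b), (s, b, n), (s, n, b), (s, n, n), (w, d, d), (w, d, n), (w, d, u), (w, n, d), (w, n, n), (w, n, u), (w, u, d), (w, u, n), (w, u, u)}
σ[B ≠ B2]: keep tuples satisfying B ≠ B2 → {(s, b, n), (s, n, b), (w, d, n), (w, d, u), (w, n, d), (w, n, u), (w, u, d), (w, u, n)}
π[B2, B]: project onto (B2, B) → {(b, n), (d, n), (d, u), (n, b), (n, d), (n, u), (u, d), (u, n)}

{(b, n), (d, n), (d, u), (n, b), (n, d), (n, u), (u, d), (u, n)}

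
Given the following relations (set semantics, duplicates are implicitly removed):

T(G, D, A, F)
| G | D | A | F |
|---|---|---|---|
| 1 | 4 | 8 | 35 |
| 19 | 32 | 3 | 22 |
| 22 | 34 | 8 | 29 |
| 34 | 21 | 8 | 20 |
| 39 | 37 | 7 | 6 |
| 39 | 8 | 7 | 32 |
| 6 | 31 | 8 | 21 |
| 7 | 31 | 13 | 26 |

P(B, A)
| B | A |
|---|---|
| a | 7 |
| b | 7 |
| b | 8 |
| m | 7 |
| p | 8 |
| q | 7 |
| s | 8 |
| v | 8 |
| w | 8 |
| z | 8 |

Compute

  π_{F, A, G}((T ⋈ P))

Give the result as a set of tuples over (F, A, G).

Natural join on A: {(1, 4, 8, 35, b), (1, 4, 8, 35, p), (1, 4, 8, 35, s), (1, 4, 8, 35, v), (1, 4, 8, 35, w), (1, 4, 8, 35, z), (22, 34, 8, 29, b), (22, 34, 8, 29, p), (22, 34, 8, 29, s), (22, 34, 8, 29, v), (22, 34, 8, 29, w), (22, 34, 8, 29, z), (34, 21, 8, 20, b), (34, 21, 8, 20, p), (34, 21, 8, 20, s), (34, 21, 8, 20, v), (34, 21, 8, 20, w), (34, 21, 8, 20, z), (39, 37, 7, 6, a), (39, 37, 7, 6, b), (39, 37, 7, 6, m), (39, 37, 7, 6, q), (39, 8, 7, 32, a), (39, 8, 7, 32, b), (39, 8, 7, 32, m), (39, 8, 7, 32, q), (6, 31, 8, 21, b), (6, 31, 8, 21, p), (6, 31, 8, 21, s), (6, 31, 8, 21, v), (6, 31, 8, 21, w), (6, 31, 8, 21, z)}
π_{F, A, G} gives {(20, 8, 34), (21, 8, 6), (29, 8, 22), (32, 7, 39), (35, 8, 1), (6, 7, 39)} (26 duplicate(s) eliminated).

{(20, 8, 34), (21, 8, 6), (29, 8, 22), (32, 7, 39), (35, 8, 1), (6, 7, 39)}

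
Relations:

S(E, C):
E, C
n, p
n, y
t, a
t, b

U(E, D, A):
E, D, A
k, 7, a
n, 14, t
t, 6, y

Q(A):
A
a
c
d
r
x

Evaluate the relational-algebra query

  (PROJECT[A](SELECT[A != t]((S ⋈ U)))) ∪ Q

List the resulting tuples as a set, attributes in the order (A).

{a, c, d, r, x, y}

Natural join on E: {(n, p, 14, t), (n, y, 14, t), (t, a, 6, y), (t, b, 6, y)}
σ[A != t]: keep tuples satisfying A != t → {(t, a, 6, y), (t, b, 6, y)}
Keep only column(s) A (1 duplicate(s) eliminated): {y}
Taking the union: {a, c, d, r, x, y}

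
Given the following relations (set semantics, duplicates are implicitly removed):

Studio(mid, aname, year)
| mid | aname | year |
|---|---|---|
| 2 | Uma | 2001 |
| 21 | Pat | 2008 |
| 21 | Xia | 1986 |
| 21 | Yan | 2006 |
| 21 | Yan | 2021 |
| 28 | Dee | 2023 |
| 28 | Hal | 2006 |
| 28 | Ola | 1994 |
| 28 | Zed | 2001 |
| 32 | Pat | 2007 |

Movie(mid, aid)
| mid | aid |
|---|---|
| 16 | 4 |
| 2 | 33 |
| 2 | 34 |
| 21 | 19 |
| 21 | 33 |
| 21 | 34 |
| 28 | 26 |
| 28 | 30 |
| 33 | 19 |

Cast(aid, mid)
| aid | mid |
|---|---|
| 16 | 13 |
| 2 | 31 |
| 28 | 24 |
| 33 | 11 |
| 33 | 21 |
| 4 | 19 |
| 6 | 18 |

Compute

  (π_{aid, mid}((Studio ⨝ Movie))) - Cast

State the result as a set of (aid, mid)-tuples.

{(19, 21), (26, 28), (30, 28), (33, 2), (34, 2), (34, 21)}

Natural join on mid: {(2, Uma, 2001, 33), (2, Uma, 2001, 34), (21, Pat, 2008, 19), (21, Pat, 2008, 33), (21, Pat, 2008, 34), (21, Xia, 1986, 19), (21, Xia, 1986, 33), (21, Xia, 1986, 34), (21, Yan, 2006, 19), (21, Yan, 2006, 33), (21, Yan, 2006, 34), (21, Yan, 2021, 19), (21, Yan, 2021, 33), (21, Yan, 2021, 34), (28, Dee, 2023, 26), (28, Dee, 2023, 30), (28, Hal, 2006, 26), (28, Hal, 2006, 30), (28, Ola, 1994, 26), (28, Ola, 1994, 30), (28, Zed, 2001, 26), (28, Zed, 2001, 30)}
Projecting to aid, mid (15 duplicate(s) eliminated): {(19, 21), (26, 28), (30, 28), (33, 2), (33, 21), (34, 2), (34, 21)}
Taking the difference: {(19, 21), (26, 28), (30, 28), (33, 2), (34, 2), (34, 21)}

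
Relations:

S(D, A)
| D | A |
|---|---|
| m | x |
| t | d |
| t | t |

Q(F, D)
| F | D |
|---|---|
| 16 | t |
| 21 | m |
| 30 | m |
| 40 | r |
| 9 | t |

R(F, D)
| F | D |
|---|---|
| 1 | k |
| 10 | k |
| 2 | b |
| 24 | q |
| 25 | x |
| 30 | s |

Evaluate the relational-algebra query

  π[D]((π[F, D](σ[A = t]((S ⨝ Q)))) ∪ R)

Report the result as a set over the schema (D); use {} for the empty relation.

{b, k, q, s, t, x}

Natural join on D: {(m, x, 21), (m, x, 30), (t, d, 16), (t, d, 9), (t, t, 16), (t, t, 9)}
Filtering on A = t leaves {(t, t, 16), (t, t, 9)}.
π_{F, D} gives {(16, t), (9, t)}.
Set union of the two operands is {(1, k), (10, k), (16, t), (2, b), (24, q), (25, x), (30, s), (9, t)}.
π_{D} gives {b, k, q, s, t, x} (2 duplicate(s) eliminated).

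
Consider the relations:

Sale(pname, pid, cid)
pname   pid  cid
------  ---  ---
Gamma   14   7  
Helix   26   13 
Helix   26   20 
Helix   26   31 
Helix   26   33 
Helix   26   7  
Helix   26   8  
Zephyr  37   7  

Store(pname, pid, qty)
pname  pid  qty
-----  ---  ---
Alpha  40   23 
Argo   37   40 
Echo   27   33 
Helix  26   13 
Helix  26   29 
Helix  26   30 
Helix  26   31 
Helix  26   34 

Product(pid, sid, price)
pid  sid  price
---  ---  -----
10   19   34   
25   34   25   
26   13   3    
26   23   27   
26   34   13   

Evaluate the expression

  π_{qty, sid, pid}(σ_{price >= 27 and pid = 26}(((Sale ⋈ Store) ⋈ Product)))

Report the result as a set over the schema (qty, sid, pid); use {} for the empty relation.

{(13, 23, 26), (29, 23, 26), (30, 23, 26), (31, 23, 26), (34, 23, 26)}

Joining Sale and Store on pname, pid yields {(Helix, 26, 13, 13), (Helix, 26, 13, 29), (Helix, 26, 13, 30), (Helix, 26, 13, 31), (Helix, 26, 13, 34), (Helix, 26, 20, 13), (Helix, 26, 20, 29), (Helix, 26, 20, 30), (Helix, 26, 20, 31), (Helix, 26, 20, 34), (Helix, 26, 31, 13), (Helix, 26, 31, 29), (Helix, 26, 31, 30), (Helix, 26, 31, 31), (Helix, 26, 31, 34), (Helix, 26, 33, 13), (Helix, 26, 33, 29), (Helix, 26, 33, 30), (Helix, 26, 33, 31), (Helix, 26, 33, 34), (Helix, 26, 7, 13), (Helix, 26, 7, 29), (Helix, 26, 7, 30), (Helix, 26, 7, 31), (Helix, 26, 7, 34), (Helix, 26, 8, 13), (Helix, 26, 8, 29), (Helix, 26, 8, 30), (Helix, 26, 8, 31), (Helix, 26, 8, 34)}.
Joining (Sale ⋈ Store) and Product on pid yields {(Helix, 26, 13, 13, 13, 3), (Helix, 26, 13, 13, 23, 27), (Helix, 26, 13, 13, 34, 13), (Helix, 26, 13, 29, 13, 3), (Helix, 26, 13, 29, 23, 27), (Helix, 26, 13, 29, 34, 13), (Helix, 26, 13, 30, 13, 3), (Helix, 26, 13, 30, 23, 27), (Helix, 26, 13, 30, 34, 13), (Helix, 26, 13, 31, 13, 3), (Helix, 26, 13, 31, 23, 27), (Helix, 26, 13, 31, 34, 13), (Helix, 26, 13, 34, 13, 3), (Helix, 26, 13, 34, 23, 27), (Helix, 26, 13, 34, 34, 13), (Helix, 26, 20, 13, 13, 3), (Helix, 26, 20, 13, 23, 27), (Helix, 26, 20, 13, 34, 13), (Helix, 26, 20, 29, 13, 3), (Helix, 26, 20, 29, 23, 27), (Helix, 26, 20, 29, 34, 13), (Helix, 26, 20, 30, 13, 3), (Helix, 26, 20, 30, 23, 27), (Helix, 26, 20, 30, 34, 13), (Helix, 26, 20, 31, 13, 3), (Helix, 26, 20, 31, 23, 27), (Helix, 26, 20, 31, 34, 13), (Helix, 26, 20, 34, 13, 3), (Helix, 26, 20, 34, 23, 27), (Helix, 26, 20, 34, 34, 13), (Helix, 26, 31, 13, 13, 3), (Helix, 26, 31, 13, 23, 27), (Helix, 26, 31, 13, 34, 13), (Helix, 26, 31, 29, 13, 3), (Helix, 26, 31, 29, 23, 27), (Helix, 26, 31, 29, 34, 13), (Helix, 26, 31, 30, 13, 3), (Helix, 26, 31, 30, 23, 27), (Helix, 26, 31, 30, 34, 13), (Helix, 26, 31, 31, 13, 3), (Helix, 26, 31, 31, 23, 27), (Helix, 26, 31, 31, 34, 13), (Helix, 26, 31, 34, 13, 3), (Helix, 26, 31, 34, 23, 27), (Helix, 26, 31, 34, 34, 13), (Helix, 26, 33, 13, 13, 3), (Helix, 26, 33, 13, 23, 27), (Helix, 26, 33, 13, 34, 13), (Helix, 26, 33, 29, 13, 3), (Helix, 26, 33, 29, 23, 27), (Helix, 26, 33, 29, 34, 13), (Helix, 26, 33, 30, 13, 3), (Helix, 26, 33, 30, 23, 27), (Helix, 26, 33, 30, 34, 13), (Helix, 26, 33, 31, 13, 3), (Helix, 26, 33, 31, 23, 27), (Helix, 26, 33, 31, 34, 13), (Helix, 26, 33, 34, 13, 3), (Helix, 26, 33, 34, 23, 27), (Helix, 26, 33, 34, 34, 13), (Helix, 26, 7, 13, 13, 3), (Helix, 26, 7, 13, 23, 27), (Helix, 26, 7, 13, 34, 13), (Helix, 26, 7, 29, 13, 3), (Helix, 26, 7, 29, 23, 27), (Helix, 26, 7, 29, 34, 13), (Helix, 26, 7, 30, 13, 3), (Helix, 26, 7, 30, 23, 27), (Helix, 26, 7, 30, 34, 13), (Helix, 26, 7, 31, 13, 3), (Helix, 26, 7, 31, 23, 27), (Helix, 26, 7, 31, 34, 13), (Helix, 26, 7, 34, 13, 3), (Helix, 26, 7, 34, 23, 27), (Helix, 26, 7, 34, 34, 13), (Helix, 26, 8, 13, 13, 3), (Helix, 26, 8, 13, 23, 27), (Helix, 26, 8, 13, 34, 13), (Helix, 26, 8, 29, 13, 3), (Helix, 26, 8, 29, 23, 27), (Helix, 26, 8, 29, 34, 13), (Helix, 26, 8, 30, 13, 3), (Helix, 26, 8, 30, 23, 27), (Helix, 26, 8, 30, 34, 13), (Helix, 26, 8, 31, 13, 3), (Helix, 26, 8, 31, 23, 27), (Helix, 26, 8, 31, 34, 13), (Helix, 26, 8, 34, 13, 3), (Helix, 26, 8, 34, 23, 27), (Helix, 26, 8, 34, 34, 13)}.
Selection price >= 27 and pid = 26: {(Helix, 26, 13, 13, 23, 27), (Helix, 26, 13, 29, 23, 27), (Helix, 26, 13, 30, 23, 27), (Helix, 26, 13, 31, 23, 27), (Helix, 26, 13, 34, 23, 27), (Helix, 26, 20, 13, 23, 27), (Helix, 26, 20, 29, 23, 27), (Helix, 26, 20, 30, 23, 27), (Helix, 26, 20, 31, 23, 27), (Helix, 26, 20, 34, 23, 27), (Helix, 26, 31, 13, 23, 27), (Helix, 26, 31, 29, 23, 27), (Helix, 26, 31, 30, 23, 27), (Helix, 26, 31, 31, 23, 27), (Helix, 26, 31, 34, 23, 27), (Helix, 26, 33, 13, 23, 27), (Helix, 26, 33, 29, 23, 27), (Helix, 26, 33, 30, 23, 27), (Helix, 26, 33, 31, 23, 27), (Helix, 26, 33, 34, 23, 27), (Helix, 26, 7, 13, 23, 27), (Helix, 26, 7, 29, 23, 27), (Helix, 26, 7, 30, 23, 27), (Helix, 26, 7, 31, 23, 27), (Helix, 26, 7, 34, 23, 27), (Helix, 26, 8, 13, 23, 27), (Helix, 26, 8, 29, 23, 27), (Helix, 26, 8, 30, 23, 27), (Helix, 26, 8, 31, 23, 27), (Helix, 26, 8, 34, 23, 27)}
π_{qty, sid, pid} gives {(13, 23, 26), (29, 23, 26), (30, 23, 26), (31, 23, 26), (34, 23, 26)} (25 duplicate(s) eliminated).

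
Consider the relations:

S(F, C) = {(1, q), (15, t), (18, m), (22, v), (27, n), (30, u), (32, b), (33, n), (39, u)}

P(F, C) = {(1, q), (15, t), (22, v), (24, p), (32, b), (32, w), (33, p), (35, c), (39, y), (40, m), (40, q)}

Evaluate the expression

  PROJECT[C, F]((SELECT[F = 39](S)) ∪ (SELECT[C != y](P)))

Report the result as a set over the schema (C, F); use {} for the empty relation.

σ[F = 39]: keep tuples satisfying F = 39 → {(39, u)}
σ[C != y]: keep tuples satisfying C != y → {(1, q), (15, t), (22, v), (24, p), (32, b), (32, w), (33, p), (35, c), (40, m), (40, q)}
Taking the union: {(1, q), (15, t), (22, v), (24, p), (32, b), (32, w), (33, p), (35, c), (39, u), (40, m), (40, q)}
Projecting to C, F: {(b, 32), (c, 35), (m, 40), (p, 24), (p, 33), (q, 1), (q, 40), (t, 15), (u, 39), (v, 22), (w, 32)}

{(b, 32), (c, 35), (m, 40), (p, 24), (p, 33), (q, 1), (q, 40), (t, 15), (u, 39), (v, 22), (w, 32)}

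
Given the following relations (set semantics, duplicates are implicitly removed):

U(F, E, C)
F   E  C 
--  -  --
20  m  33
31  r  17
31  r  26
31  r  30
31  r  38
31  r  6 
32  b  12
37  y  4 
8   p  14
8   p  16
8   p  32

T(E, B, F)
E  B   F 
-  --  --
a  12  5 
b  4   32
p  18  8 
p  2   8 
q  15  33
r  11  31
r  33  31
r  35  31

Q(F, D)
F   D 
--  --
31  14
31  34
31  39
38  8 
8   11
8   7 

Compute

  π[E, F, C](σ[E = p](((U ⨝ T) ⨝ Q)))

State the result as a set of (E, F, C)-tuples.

Natural join on F, E: {(31, r, 17, 11), (31, r, 17, 33), (31, r, 17, 35), (31, r, 26, 11), (31, r, 26, 33), (31, r, 26, 35), (31, r, 30, 11), (31, r, 30, 33), (31, r, 30, 35), (31, r, 38, 11), (31, r, 38, 33), (31, r, 38, 35), (31, r, 6, 11), (31, r, 6, 33), (31, r, 6, 35), (32, b, 12, 4), (8, p, 14, 18), (8, p, 14, 2), (8, p, 16, 18), (8, p, 16, 2), (8, p, 32, 18), (8, p, 32, 2)}
Natural join on F: {(31, r, 17, 11, 14), (31, r, 17, 11, 34), (31, r, 17, 11, 39), (31, r, 17, 33, 14), (31, r, 17, 33, 34), (31, r, 17, 33, 39), (31, r, 17, 35, 14), (31, r, 17, 35, 34), (31, r, 17, 35, 39), (31, r, 26, 11, 14), (31, r, 26, 11, 34), (31, r, 26, 11, 39), (31, r, 26, 33, 14), (31, r, 26, 33, 34), (31, r, 26, 33, 39), (31, r, 26, 35, 14), (31, r, 26, 35, 34), (31, r, 26, 35, 39), (31, r, 30, 11, 14), (31, r, 30, 11, 34), (31, r, 30, 11, 39), (31, r, 30, 33, 14), (31, r, 30, 33, 34), (31, r, 30, 33, 39), (31, r, 30, 35, 14), (31, r, 30, 35, 34), (31, r, 30, 35, 39), (31, r, 38, 11, 14), (31, r, 38, 11, 34), (31, r, 38, 11, 39), (31, r, 38, 33, 14), (31, r, 38, 33, 34), (31, r, 38, 33, 39), (31, r, 38, 35, 14), (31, r, 38, 35, 34), (31, r, 38, 35, 39), (31, r, 6, 11, 14), (31, r, 6, 11, 34), (31, r, 6, 11, 39), (31, r, 6, 33, 14), (31, r, 6, 33, 34), (31, r, 6, 33, 39), (31, r, 6, 35, 14), (31, r, 6, 35, 34), (31, r, 6, 35, 39), (8, p, 14, 18, 11), (8, p, 14, 18, 7), (8, p, 14, 2, 11), (8, p, 14, 2, 7), (8, p, 16, 18, 11), (8, p, 16, 18, 7), (8, p, 16, 2, 11), (8, p, 16, 2, 7), (8, p, 32, 18, 11), (8, p, 32, 18, 7), (8, p, 32, 2, 11), (8, p, 32, 2, 7)}
Apply σ_{E = p}; surviving tuples: {(8, p, 14, 18, 11), (8, p, 14, 18, 7), (8, p, 14, 2, 11), (8, p, 14, 2, 7), (8, p, 16, 18, 11), (8, p, 16, 18, 7), (8, p, 16, 2, 11), (8, p, 16, 2, 7), (8, p, 32, 18, 11), (8, p, 32, 18, 7), (8, p, 32, 2, 11), (8, p, 32, 2, 7)}
Keep only column(s) E, F, C (9 duplicate(s) eliminated): {(p, 8, 14), (p, 8, 16), (p, 8, 32)}

{(p, 8, 14), (p, 8, 16), (p, 8, 32)}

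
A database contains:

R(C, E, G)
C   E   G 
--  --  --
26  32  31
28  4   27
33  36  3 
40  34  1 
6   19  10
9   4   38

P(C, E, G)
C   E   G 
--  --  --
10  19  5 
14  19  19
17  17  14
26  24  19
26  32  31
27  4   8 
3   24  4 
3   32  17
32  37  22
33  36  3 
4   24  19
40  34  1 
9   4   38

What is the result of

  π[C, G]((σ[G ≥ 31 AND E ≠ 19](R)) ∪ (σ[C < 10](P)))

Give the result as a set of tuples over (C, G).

σ[G ≥ 31 AND E ≠ 19]: keep tuples satisfying G ≥ 31 AND E ≠ 19 → {(26, 32, 31), (9, 4, 38)}
σ[C < 10]: keep tuples satisfying C < 10 → {(3, 24, 4), (3, 32, 17), (4, 24, 19), (9, 4, 38)}
Set union of the two operands is {(26, 32, 31), (3, 24, 4), (3, 32, 17), (4, 24, 19), (9, 4, 38)}.
π_{C, G} gives {(26, 31), (3, 17), (3, 4), (4, 19), (9, 38)}.

{(26, 31), (3, 17), (3, 4), (4, 19), (9, 38)}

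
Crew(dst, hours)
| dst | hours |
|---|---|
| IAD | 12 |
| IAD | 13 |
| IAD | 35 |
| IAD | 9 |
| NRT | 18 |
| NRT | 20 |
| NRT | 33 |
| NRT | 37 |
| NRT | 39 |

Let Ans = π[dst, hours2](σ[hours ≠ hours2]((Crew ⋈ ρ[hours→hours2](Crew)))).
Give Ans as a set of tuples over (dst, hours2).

ρ[hours→hours2]: schema becomes (dst, hours2); tuples unchanged.
Natural join on dst: {(IAD, 12, 12), (IAD, 12, 13), (IAD, 12, 35), (IAD, 12, 9), (IAD, 13, 12), (IAD, 13, 13), (IAD, 13, 35), (IAD, 13, 9), (IAD, 35, 12), (IAD, 35, 13), (IAD, 35, 35), (IAD, 35, 9), (IAD, 9, 12), (IAD, 9, 13), (IAD, 9, 35), (IAD, 9, 9), (NRT, 18, 18), (NRT, 18, 20), (NRT, 18, 33), (NRT, 18, 37), (NRT, 18, 39), (NRT, 20, 18), (NRT, 20, 20), (NRT, 20, 33), (NRT, 20, 37), (NRT, 20, 39), (NRT, 33, 18), (NRT, 33, 20), (NRT, 33, 33), (NRT, 33, 37), (NRT, 33, 39), (NRT, 37, 18), (NRT, 37, 20), (NRT, 37, 33), (NRT, 37, 37), (NRT, 37, 39), (NRT, 39, 18), (NRT, 39, 20), (NRT, 39, 33), (NRT, 39, 37), (NRT, 39, 39)}
σ[hours ≠ hours2]: keep tuples satisfying hours ≠ hours2 → {(IAD, 12, 13), (IAD, 12, 35), (IAD, 12, 9), (IAD, 13, 12), (IAD, 13, 35), (IAD, 13, 9), (IAD, 35, 12), (IAD, 35, 13), (IAD, 35, 9), (IAD, 9, 12), (IAD, 9, 13), (IAD, 9, 35), (NRT, 18, 20), (NRT, 18, 33), (NRT, 18, 37), (NRT, 18, 39), (NRT, 20, 18), (NRT, 20, 33), (NRT, 20, 37), (NRT, 20, 39), (NRT, 33, 18), (NRT, 33, 20), (NRT, 33, 37), (NRT, 33, 39), (NRT, 37, 18), (NRT, 37, 20), (NRT, 37, 33), (NRT, 37, 39), (NRT, 39, 18), (NRT, 39, 20), (NRT, 39, 33), (NRT, 39, 37)}
π_{dst, hours2} gives {(IAD, 12), (IAD, 13), (IAD, 35), (IAD, 9), (NRT, 18), (NRT, 20), (NRT, 33), (NRT, 37), (NRT, 39)} (23 duplicate(s) eliminated).

{(IAD, 12), (IAD, 13), (IAD, 35), (IAD, 9), (NRT, 18), (NRT, 20), (NRT, 33), (NRT, 37), (NRT, 39)}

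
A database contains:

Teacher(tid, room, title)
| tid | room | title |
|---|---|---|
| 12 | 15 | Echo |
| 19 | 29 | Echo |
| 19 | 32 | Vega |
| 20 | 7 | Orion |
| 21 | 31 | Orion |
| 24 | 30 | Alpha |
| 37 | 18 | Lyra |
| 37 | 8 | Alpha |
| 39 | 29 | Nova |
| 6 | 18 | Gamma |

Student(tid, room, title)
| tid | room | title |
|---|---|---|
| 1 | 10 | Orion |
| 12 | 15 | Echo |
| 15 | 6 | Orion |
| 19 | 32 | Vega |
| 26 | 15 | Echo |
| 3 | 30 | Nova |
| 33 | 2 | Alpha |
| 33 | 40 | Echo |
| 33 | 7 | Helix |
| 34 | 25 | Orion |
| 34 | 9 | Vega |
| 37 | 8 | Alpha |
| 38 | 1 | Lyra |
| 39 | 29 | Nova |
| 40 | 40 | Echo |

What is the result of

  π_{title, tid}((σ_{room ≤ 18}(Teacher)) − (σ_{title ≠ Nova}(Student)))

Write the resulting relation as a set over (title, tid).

Filtering on room ≤ 18 leaves {(12, 15, Echo), (20, 7, Orion), (37, 18, Lyra), (37, 8, Alpha), (6, 18, Gamma)}.
Filtering on title ≠ Nova leaves {(1, 10, Orion), (12, 15, Echo), (15, 6, Orion), (19, 32, Vega), (26, 15, Echo), (33, 2, Alpha), (33, 40, Echo), (33, 7, Helix), (34, 25, Orion), (34, 9, Vega), (37, 8, Alpha), (38, 1, Lyra), (40, 40, Echo)}.
Set difference of the two operands is {(20, 7, Orion), (37, 18, Lyra), (6, 18, Gamma)}.
π[title, tid]: project onto (title, tid) → {(Gamma, 6), (Lyra, 37), (Orion, 20)}

{(Gamma, 6), (Lyra, 37), (Orion, 20)}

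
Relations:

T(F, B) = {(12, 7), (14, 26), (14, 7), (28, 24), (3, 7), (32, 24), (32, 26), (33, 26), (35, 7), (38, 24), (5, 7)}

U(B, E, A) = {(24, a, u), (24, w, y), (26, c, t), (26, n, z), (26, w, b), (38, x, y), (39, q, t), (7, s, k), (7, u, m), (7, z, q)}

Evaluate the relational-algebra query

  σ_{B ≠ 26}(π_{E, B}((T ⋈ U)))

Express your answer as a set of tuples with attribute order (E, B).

{(a, 24), (s, 7), (u, 7), (w, 24), (z, 7)}

Joining T and U on B yields {(12, 7, s, k), (12, 7, u, m), (12, 7, z, q), (14, 26, c, t), (14, 26, n, z), (14, 26, w, b), (14, 7, s, k), (14, 7, u, m), (14, 7, z, q), (28, 24, a, u), (28, 24, w, y), (3, 7, s, k), (3, 7, u, m), (3, 7, z, q), (32, 24, a, u), (32, 24, w, y), (32, 26, c, t), (32, 26, n, z), (32, 26, w, b), (33, 26, c, t), (33, 26, n, z), (33, 26, w, b), (35, 7, s, k), (35, 7, u, m), (35, 7, z, q), (38, 24, a, u), (38, 24, w, y), (5, 7, s, k), (5, 7, u, m), (5, 7, z, q)}.
Projecting to E, B (22 duplicate(s) eliminated): {(a, 24), (c, 26), (n, 26), (s, 7), (u, 7), (w, 24), (w, 26), (z, 7)}
Selection B ≠ 26: {(a, 24), (s, 7), (u, 7), (w, 24), (z, 7)}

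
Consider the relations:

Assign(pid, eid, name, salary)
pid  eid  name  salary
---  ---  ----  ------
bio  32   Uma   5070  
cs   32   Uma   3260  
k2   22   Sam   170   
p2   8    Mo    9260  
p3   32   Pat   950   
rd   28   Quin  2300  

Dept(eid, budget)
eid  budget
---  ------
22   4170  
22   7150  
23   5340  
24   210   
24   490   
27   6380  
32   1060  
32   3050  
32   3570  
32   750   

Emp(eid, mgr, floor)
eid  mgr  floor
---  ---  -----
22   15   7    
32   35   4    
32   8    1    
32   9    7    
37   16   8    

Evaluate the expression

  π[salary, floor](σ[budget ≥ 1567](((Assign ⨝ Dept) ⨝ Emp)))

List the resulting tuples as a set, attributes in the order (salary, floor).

{(170, 7), (3260, 1), (3260, 4), (3260, 7), (5070, 1), (5070, 4), (5070, 7), (950, 1), (950, 4), (950, 7)}

Assign ⋈ Dept (natural join on eid): {(bio, 32, Uma, 5070, 1060), (bio, 32, Uma, 5070, 3050), (bio, 32, Uma, 5070, 3570), (bio, 32, Uma, 5070, 750), (cs, 32, Uma, 3260, 1060), (cs, 32, Uma, 3260, 3050), (cs, 32, Uma, 3260, 3570), (cs, 32, Uma, 3260, 750), (k2, 22, Sam, 170, 4170), (k2, 22, Sam, 170, 7150), (p3, 32, Pat, 950, 1060), (p3, 32, Pat, 950, 3050), (p3, 32, Pat, 950, 3570), (p3, 32, Pat, 950, 750)}
(Assign ⨝ Dept) ⋈ Emp (natural join on eid): {(bio, 32, Uma, 5070, 1060, 35, 4), (bio, 32, Uma, 5070, 1060, 8, 1), (bio, 32, Uma, 5070, 1060, 9, 7), (bio, 32, Uma, 5070, 3050, 35, 4), (bio, 32, Uma, 5070, 3050, 8, 1), (bio, 32, Uma, 5070, 3050, 9, 7), (bio, 32, Uma, 5070, 3570, 35, 4), (bio, 32, Uma, 5070, 3570, 8, 1), (bio, 32, Uma, 5070, 3570, 9, 7), (bio, 32, Uma, 5070, 750, 35, 4), (bio, 32, Uma, 5070, 750, 8, 1), (bio, 32, Uma, 5070, 750, 9, 7), (cs, 32, Uma, 3260, 1060, 35, 4), (cs, 32, Uma, 3260, 1060, 8, 1), (cs, 32, Uma, 3260, 1060, 9, 7), (cs, 32, Uma, 3260, 3050, 35, 4), (cs, 32, Uma, 3260, 3050, 8, 1), (cs, 32, Uma, 3260, 3050, 9, 7), (cs, 32, Uma, 3260, 3570, 35, 4), (cs, 32, Uma, 3260, 3570, 8, 1), (cs, 32, Uma, 3260, 3570, 9, 7), (cs, 32, Uma, 3260, 750, 35, 4), (cs, 32, Uma, 3260, 750, 8, 1), (cs, 32, Uma, 3260, 750, 9, 7), (k2, 22, Sam, 170, 4170, 15, 7), (k2, 22, Sam, 170, 7150, 15, 7), (p3, 32, Pat, 950, 1060, 35, 4), (p3, 32, Pat, 950, 1060, 8, 1), (p3, 32, Pat, 950, 1060, 9, 7), (p3, 32, Pat, 950, 3050, 35, 4), (p3, 32, Pat, 950, 3050, 8, 1), (p3, 32, Pat, 950, 3050, 9, 7), (p3, 32, Pat, 950, 3570, 35, 4), (p3, 32, Pat, 950, 3570, 8, 1), (p3, 32, Pat, 950, 3570, 9, 7), (p3, 32, Pat, 950, 750, 35, 4), (p3, 32, Pat, 950, 750, 8, 1), (p3, 32, Pat, 950, 750, 9, 7)}
Apply σ_{budget ≥ 1567}; surviving tuples: {(bio, 32, Uma, 5070, 3050, 35, 4), (bio, 32, Uma, 5070, 3050, 8, 1), (bio, 32, Uma, 5070, 3050, 9, 7), (bio, 32, Uma, 5070, 3570, 35, 4), (bio, 32, Uma, 5070, 3570, 8, 1), (bio, 32, Uma, 5070, 3570, 9, 7), (cs, 32, Uma, 3260, 3050, 35, 4), (cs, 32, Uma, 3260, 3050, 8, 1), (cs, 32, Uma, 3260, 3050, 9, 7), (cs, 32, Uma, 3260, 3570, 35, 4), (cs, 32, Uma, 3260, 3570, 8, 1), (cs, 32, Uma, 3260, 3570, 9, 7), (k2, 22, Sam, 170, 4170, 15, 7), (k2, 22, Sam, 170, 7150, 15, 7), (p3, 32, Pat, 950, 3050, 35, 4), (p3, 32, Pat, 950, 3050, 8, 1), (p3, 32, Pat, 950, 3050, 9, 7), (p3, 32, Pat, 950, 3570, 35, 4), (p3, 32, Pat, 950, 3570, 8, 1), (p3, 32, Pat, 950, 3570, 9, 7)}
Projecting to salary, floor (10 duplicate(s) eliminated): {(170, 7), (3260, 1), (3260, 4), (3260, 7), (5070, 1), (5070, 4), (5070, 7), (950, 1), (950, 4), (950, 7)}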